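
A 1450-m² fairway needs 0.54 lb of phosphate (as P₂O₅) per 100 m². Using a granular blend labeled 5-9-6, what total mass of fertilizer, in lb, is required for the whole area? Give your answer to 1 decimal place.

Product per 100 m² = 0.54 / 9% = 6 lb.
Total product = 6 × 1450 / 100 = 87 lb.

87.0 lb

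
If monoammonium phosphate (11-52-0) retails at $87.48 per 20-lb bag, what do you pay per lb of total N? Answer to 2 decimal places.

$39.76 per lb N

N in bag = 20 × 11% = 2.2 lb.
Cost per lb N = $87.48 / 2.2 = $39.7636.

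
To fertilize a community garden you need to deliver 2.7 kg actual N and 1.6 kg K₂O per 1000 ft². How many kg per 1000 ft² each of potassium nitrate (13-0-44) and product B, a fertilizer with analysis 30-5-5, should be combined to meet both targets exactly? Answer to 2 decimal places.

2.75 kg potassium nitrate, 7.81 kg product B

With a, b = kg per 1000 ft² of potassium nitrate and product B:
N: 0.13·a + 0.3·b = 2.7
K₂O: 0.44·a + 0.05·b = 1.6
Eliminate b: (row1) − 0.3/0.05·(row2) → -2.51·a = -6.9, so a = 2.749.
Then b = (1.6 − 0.44·2.749) / 0.05 = 7.80876.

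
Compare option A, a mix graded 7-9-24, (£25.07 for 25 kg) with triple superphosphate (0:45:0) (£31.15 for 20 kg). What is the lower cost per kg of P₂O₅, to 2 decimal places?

£3.46 per kg P₂O₅ (triple superphosphate)

option A: P₂O₅ per bag = 25 × 9% = 2.25 kg; cost = 25.07 / 2.25 = £11.1422/kg P₂O₅.
triple superphosphate: P₂O₅ per bag = 20 × 45% = 9 kg; cost = 31.15 / 9 = £3.4611/kg P₂O₅.
triple superphosphate is cheaper.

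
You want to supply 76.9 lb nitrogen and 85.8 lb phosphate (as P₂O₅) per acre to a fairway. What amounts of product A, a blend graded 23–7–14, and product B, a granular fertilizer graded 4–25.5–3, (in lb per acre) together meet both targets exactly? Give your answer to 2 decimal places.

Let a = lb of product A, b = lb of product B (per acre).
N: 0.23·a + 0.04·b = 76.9
P₂O₅: 0.07·a + 0.255·b = 85.8
From row1: a = (76.9 − 0.04·b) / 0.23.
Into row2: 0.07·(76.9 − 0.04·b)/0.23 + 0.255·b = 85.8 → b = 256.956, a = 289.6598.

289.66 lb product A, 256.96 lb product B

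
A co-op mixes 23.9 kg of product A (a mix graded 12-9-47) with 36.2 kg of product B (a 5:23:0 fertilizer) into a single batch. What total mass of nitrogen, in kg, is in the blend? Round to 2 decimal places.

N mass = 12%×23.9 + 5%×36.2 = 4.678 kg.

4.68 kg N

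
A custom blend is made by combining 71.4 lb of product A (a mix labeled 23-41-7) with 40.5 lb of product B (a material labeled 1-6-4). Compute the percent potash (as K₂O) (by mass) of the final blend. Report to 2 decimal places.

Total mass = 71.4 + 40.5 = 111.9 lb.
K₂O mass = 7%×71.4 + 4%×40.5 = 6.618 lb.
% K₂O = 6.618 / 111.9 = 5.91421%.

5.91% K₂O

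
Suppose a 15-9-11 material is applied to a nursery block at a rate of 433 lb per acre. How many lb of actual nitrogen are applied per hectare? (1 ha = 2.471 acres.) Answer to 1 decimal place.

nitrogen per acre = 433 × 15% = 64.95 lb.
Convert to per hectare: 64.95 × 2.471 = 160.491 lb.

160.5 lb N per hectare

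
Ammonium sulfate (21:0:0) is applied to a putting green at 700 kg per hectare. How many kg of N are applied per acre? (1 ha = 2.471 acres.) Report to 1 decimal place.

59.5 kg N per acre

nitrogen per hectare = 700 × 21% = 147 kg.
Convert to per acre: 147 × 0.404694 = 59.4901 kg.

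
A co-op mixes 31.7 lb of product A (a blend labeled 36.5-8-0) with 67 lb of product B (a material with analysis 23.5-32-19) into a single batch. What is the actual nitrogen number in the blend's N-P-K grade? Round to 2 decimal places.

27.68% N

Total mass = 31.7 + 67 = 98.7 lb.
N mass = 36.5%×31.7 + 23.5%×67 = 27.3155 lb.
% N = 27.3155 / 98.7 = 27.6753%.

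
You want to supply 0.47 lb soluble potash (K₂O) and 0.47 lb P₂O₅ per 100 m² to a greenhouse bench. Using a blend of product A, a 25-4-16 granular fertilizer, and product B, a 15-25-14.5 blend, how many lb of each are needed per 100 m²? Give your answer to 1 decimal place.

Per-100 m² balance (a = product A, b = product B):
K₂O: 0.16·a + 0.145·b = 0.47
P₂O₅: 0.04·a + 0.25·b = 0.47
Solving simultaneously: a = 1.44298, b = 1.64912.

1.4 lb product A, 1.6 lb product B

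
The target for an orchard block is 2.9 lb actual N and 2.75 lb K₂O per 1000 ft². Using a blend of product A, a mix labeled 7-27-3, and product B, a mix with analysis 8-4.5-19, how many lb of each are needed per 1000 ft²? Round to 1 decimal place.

30.4 lb product A, 9.7 lb product B

Per-1000 ft² balance (a = product A, b = product B):
N: 0.07·a + 0.08·b = 2.9
K₂O: 0.03·a + 0.19·b = 2.75
Eliminate b: (row1) − 0.08/0.19·(row2) → 0.0573684·a = 1.74211, so a = 30.367.
Then b = (2.75 − 0.03·30.367) / 0.19 = 9.6789.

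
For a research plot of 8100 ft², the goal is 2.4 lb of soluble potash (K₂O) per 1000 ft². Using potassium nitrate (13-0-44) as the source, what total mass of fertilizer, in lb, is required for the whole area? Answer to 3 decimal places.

Product per 1000 ft² = 2.4 / 44% = 5.45455 lb.
Total product = 5.45455 × 8100 / 1000 = 44.1818 lb.

44.182 lb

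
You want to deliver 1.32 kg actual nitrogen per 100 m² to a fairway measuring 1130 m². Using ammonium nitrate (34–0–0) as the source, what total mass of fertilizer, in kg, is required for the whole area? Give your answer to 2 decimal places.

43.87 kg

Product per 100 m² = 1.32 / 34% = 3.88235 kg.
Total product = 3.88235 × 1130 / 100 = 43.8706 kg.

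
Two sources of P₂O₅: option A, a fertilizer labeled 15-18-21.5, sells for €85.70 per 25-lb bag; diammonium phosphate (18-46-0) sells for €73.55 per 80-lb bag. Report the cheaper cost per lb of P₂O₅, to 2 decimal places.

option A: P₂O₅ per bag = 25 × 18% = 4.5 lb; cost = 85.70 / 4.5 = €19.0444/lb P₂O₅.
diammonium phosphate: P₂O₅ per bag = 80 × 46% = 36.8 lb; cost = 73.55 / 36.8 = €1.9986/lb P₂O₅.
diammonium phosphate is cheaper.

€2.00 per lb P₂O₅ (diammonium phosphate)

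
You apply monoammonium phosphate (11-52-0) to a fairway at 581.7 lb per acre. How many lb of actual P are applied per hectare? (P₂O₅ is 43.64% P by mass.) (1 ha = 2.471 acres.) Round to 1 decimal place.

326.2 lb P per hectare

P₂O₅ per acre = 581.7 × 52% = 302.484 lb.
Elemental P = 302.484 × 0.4364 = 132.004 lb per acre.
Convert to per hectare: 132.004 × 2.471 = 326.182 lb.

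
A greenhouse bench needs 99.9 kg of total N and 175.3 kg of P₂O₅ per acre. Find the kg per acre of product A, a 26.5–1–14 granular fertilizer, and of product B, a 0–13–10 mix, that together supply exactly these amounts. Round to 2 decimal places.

With a, b = kg per acre of product A and product B:
N: 0.265·a + 0·b = 99.9
P₂O₅: 0.01·a + 0.13·b = 175.3
Eliminate a: (row1) − 0.265/0.01·(row2) → -3.445·b = -4545.55, so b = 1319.463.
Back-substitute: a = (99.9 − 0·1319.463) / 0.265 = 376.981.

376.98 kg product A, 1319.46 kg product B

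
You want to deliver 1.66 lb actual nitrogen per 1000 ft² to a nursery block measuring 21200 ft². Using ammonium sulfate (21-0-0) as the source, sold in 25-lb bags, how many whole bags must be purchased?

Product per 1000 ft² = 1.66 / 21% = 7.90476 lb.
Total product = 7.90476 × 21200 / 1000 = 167.581 lb.
Bags = ⌈167.581 / 25⌉ = 7.

7 bags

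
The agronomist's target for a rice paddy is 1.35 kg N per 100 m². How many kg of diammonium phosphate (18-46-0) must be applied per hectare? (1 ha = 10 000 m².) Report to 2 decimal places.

Product per 100 m² = 1.35 / 18% = 7.5 kg.
Convert to per hectare: 7.5 × 100 = 750 kg.

750.00 kg of product per hectare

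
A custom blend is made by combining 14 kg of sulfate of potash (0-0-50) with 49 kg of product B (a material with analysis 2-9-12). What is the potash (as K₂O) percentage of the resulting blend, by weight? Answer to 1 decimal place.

20.4% K₂O

Total mass = 14 + 49 = 63 kg.
K₂O mass = 50%×14 + 12%×49 = 12.88 kg.
% K₂O = 12.88 / 63 = 20.4444%.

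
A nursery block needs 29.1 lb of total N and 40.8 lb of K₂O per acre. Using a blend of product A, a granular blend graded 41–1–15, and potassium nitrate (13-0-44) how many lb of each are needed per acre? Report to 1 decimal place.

Let a = lb of product A, b = lb of potassium nitrate (per acre).
N: 0.41·a + 0.13·b = 29.1
K₂O: 0.15·a + 0.44·b = 40.8
Solving simultaneously: a = 46.6128, b = 76.8365.

46.6 lb product A, 76.8 lb potassium nitrate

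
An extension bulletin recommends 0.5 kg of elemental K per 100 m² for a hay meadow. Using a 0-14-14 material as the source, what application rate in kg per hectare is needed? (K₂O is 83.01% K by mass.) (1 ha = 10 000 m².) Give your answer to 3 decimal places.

430.241 kg of product per hectare

As K₂O: 0.5 / 0.8301 = 0.602337 kg per 100 m².
Product per 100 m² = 0.602337 / 14% = 4.30241 kg.
Convert to per hectare: 4.30241 × 100 = 430.2408 kg.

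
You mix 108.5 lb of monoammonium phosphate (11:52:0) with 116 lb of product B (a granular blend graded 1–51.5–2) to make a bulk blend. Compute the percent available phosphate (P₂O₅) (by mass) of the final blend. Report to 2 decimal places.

51.74% P₂O₅

Total mass = 108.5 + 116 = 224.5 lb.
P₂O₅ mass = 52%×108.5 + 51.5%×116 = 116.16 lb.
% P₂O₅ = 116.16 / 224.5 = 51.7416%.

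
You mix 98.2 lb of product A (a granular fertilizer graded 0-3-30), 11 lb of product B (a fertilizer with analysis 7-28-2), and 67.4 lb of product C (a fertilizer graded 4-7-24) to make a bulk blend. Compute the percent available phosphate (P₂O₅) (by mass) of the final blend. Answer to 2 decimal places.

6.08% P₂O₅

Total mass = 98.2 + 11 + 67.4 = 176.6 lb.
P₂O₅ mass = 3%×98.2 + 28%×11 + 7%×67.4 = 10.744 lb.
% P₂O₅ = 10.744 / 176.6 = 6.08381%.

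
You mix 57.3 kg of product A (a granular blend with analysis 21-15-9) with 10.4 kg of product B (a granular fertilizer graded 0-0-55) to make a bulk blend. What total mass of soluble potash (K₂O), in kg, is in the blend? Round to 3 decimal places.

10.877 kg K₂O

K₂O mass = 9%×57.3 + 55%×10.4 = 10.877 kg.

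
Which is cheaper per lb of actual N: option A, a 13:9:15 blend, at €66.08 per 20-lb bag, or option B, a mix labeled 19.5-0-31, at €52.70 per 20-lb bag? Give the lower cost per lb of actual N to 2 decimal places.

€13.51 per lb N (option B)

option A: N per bag = 20 × 13% = 2.6 lb; cost = 66.08 / 2.6 = €25.4154/lb N.
option B: N per bag = 20 × 19.5% = 3.9 lb; cost = 52.70 / 3.9 = €13.5128/lb N.
option B is cheaper.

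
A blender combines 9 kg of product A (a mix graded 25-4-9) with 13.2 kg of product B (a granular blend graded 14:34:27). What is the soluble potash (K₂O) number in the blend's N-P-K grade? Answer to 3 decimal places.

19.703% K₂O

Total mass = 9 + 13.2 = 22.2 kg.
K₂O mass = 9%×9 + 27%×13.2 = 4.374 kg.
% K₂O = 4.374 / 22.2 = 19.7027%.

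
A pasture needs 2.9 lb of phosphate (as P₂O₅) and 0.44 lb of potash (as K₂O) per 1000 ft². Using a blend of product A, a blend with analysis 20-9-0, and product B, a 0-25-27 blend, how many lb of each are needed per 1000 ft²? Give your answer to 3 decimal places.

With a, b = lb per 1000 ft² of product A and product B:
P₂O₅: 0.09·a + 0.25·b = 2.9
K₂O: 0·a + 0.27·b = 0.44
Solving simultaneously: a = 27.69547, b = 1.62963.

27.695 lb product A, 1.630 lb product B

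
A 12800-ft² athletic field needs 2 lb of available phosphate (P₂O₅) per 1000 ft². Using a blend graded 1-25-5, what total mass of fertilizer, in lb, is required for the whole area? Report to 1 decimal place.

Product per 1000 ft² = 2 / 25% = 8 lb.
Total product = 8 × 12800 / 1000 = 102.4 lb.

102.4 lb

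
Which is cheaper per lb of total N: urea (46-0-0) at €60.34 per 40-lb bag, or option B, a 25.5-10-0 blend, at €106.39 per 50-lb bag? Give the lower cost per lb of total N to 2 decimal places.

€3.28 per lb N (urea)

urea: N per bag = 40 × 46% = 18.4 lb; cost = 60.34 / 18.4 = €3.2793/lb N.
option B: N per bag = 50 × 25.5% = 12.75 lb; cost = 106.39 / 12.75 = €8.3443/lb N.
urea is cheaper.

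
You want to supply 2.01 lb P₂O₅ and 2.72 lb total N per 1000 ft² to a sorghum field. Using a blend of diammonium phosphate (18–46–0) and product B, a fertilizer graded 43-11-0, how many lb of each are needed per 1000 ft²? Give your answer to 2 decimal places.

Per-1000 ft² balance (a = diammonium phosphate, b = product B):
P₂O₅: 0.46·a + 0.11·b = 2.01
N: 0.18·a + 0.43·b = 2.72
Eliminate a: (row1) − 0.46/0.18·(row2) → -0.988889·b = -4.94111, so b = 4.99663.
Back-substitute: a = (2.01 − 0.11·4.99663) / 0.46 = 3.17472.

3.17 lb diammonium phosphate, 5.00 lb product B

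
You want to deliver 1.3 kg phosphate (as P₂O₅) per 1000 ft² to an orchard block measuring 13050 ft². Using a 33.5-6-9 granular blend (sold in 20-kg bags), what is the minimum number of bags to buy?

Product per 1000 ft² = 1.3 / 6% = 21.6667 kg.
Total product = 21.6667 × 13050 / 1000 = 282.75 kg.
Bags = ⌈282.75 / 20⌉ = 15.

15 bags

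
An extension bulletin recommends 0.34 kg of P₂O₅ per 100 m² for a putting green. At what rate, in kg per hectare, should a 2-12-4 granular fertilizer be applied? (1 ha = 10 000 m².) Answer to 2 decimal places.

Product per 100 m² = 0.34 / 12% = 2.83333 kg.
Convert to per hectare: 2.83333 × 100 = 283.333 kg.

283.33 kg of product per hectare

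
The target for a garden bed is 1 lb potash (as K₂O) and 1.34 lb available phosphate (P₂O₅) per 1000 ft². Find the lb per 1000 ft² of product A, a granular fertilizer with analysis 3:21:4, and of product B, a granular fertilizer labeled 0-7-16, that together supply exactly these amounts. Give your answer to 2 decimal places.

Per-1000 ft² balance (a = product A, b = product B):
K₂O: 0.04·a + 0.16·b = 1
P₂O₅: 0.21·a + 0.07·b = 1.34
Solving simultaneously: a = 4.68831, b = 5.07792.

4.69 lb product A, 5.08 lb product B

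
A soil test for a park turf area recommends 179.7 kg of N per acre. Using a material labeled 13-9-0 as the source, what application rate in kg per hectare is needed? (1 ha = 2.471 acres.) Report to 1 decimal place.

3415.7 kg of product per hectare

Product per acre = 179.7 / 13% = 1382.31 kg.
Convert to per hectare: 1382.31 × 2.471 = 3415.68 kg.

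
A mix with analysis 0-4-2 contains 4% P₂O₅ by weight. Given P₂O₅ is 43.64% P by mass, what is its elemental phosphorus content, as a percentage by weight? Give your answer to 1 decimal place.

%P = 4 × 0.4364 = 1.7456%.

1.7% P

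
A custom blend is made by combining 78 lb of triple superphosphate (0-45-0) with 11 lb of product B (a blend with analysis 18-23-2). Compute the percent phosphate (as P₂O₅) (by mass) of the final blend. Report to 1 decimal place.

Total mass = 78 + 11 = 89 lb.
P₂O₅ mass = 45%×78 + 23%×11 = 37.63 lb.
% P₂O₅ = 37.63 / 89 = 42.2809%.

42.3% P₂O₅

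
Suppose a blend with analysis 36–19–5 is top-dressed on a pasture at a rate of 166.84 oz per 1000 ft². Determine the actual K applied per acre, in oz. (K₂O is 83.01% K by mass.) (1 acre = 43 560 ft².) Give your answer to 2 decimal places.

301.64 oz K per acre

K₂O per 1000 ft² = 166.84 × 5% = 8.342 oz.
Elemental K = 8.342 × 0.8301 = 6.92469 oz per 1000 ft².
Convert to per acre: 6.92469 × 43.56 = 301.6397 oz.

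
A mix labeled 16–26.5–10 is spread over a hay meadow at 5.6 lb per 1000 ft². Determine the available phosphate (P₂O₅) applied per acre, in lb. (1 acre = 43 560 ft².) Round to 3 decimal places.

P₂O₅ per 1000 ft² = 5.6 × 26.5% = 1.484 lb.
Convert to per acre: 1.484 × 43.56 = 64.64304 lb.

64.643 lb P₂O₅ per acre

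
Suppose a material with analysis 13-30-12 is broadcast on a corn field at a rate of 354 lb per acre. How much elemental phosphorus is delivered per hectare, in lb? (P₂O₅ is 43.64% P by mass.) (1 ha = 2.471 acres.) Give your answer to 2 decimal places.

114.52 lb P per hectare

P₂O₅ per acre = 354 × 30% = 106.2 lb.
Elemental P = 106.2 × 0.4364 = 46.3457 lb per acre.
Convert to per hectare: 46.3457 × 2.471 = 114.5202 lb.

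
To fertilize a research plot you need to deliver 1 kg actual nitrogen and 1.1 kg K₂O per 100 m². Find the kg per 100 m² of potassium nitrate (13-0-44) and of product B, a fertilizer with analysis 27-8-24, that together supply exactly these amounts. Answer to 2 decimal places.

With a, b = kg per 100 m² of potassium nitrate and product B:
N: 0.13·a + 0.27·b = 1
K₂O: 0.44·a + 0.24·b = 1.1
Eliminate b: (row1) − 0.27/0.24·(row2) → -0.365·a = -0.2375, so a = 0.650685.
Then b = (1.1 − 0.44·0.650685) / 0.24 = 3.39041.

0.65 kg potassium nitrate, 3.39 kg product B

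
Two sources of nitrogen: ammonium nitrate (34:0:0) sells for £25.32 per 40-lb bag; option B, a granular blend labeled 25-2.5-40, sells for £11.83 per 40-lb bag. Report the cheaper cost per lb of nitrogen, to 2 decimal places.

£1.18 per lb N (option B)

ammonium nitrate: N per bag = 40 × 34% = 13.6 lb; cost = 25.32 / 13.6 = £1.8618/lb N.
option B: N per bag = 40 × 25% = 10 lb; cost = 11.83 / 10 = £1.1830/lb N.
option B is cheaper.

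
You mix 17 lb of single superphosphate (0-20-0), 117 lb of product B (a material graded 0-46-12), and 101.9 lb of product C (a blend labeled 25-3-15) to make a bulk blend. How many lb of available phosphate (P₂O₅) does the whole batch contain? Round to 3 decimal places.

P₂O₅ mass = 20%×17 + 46%×117 + 3%×101.9 = 60.277 lb.

60.277 lb P₂O₅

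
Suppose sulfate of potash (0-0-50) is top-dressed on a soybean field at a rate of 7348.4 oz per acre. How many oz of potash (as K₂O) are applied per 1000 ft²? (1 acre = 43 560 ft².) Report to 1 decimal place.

K₂O per acre = 7348.4 × 50% = 3674.2 oz.
Convert to per 1000 ft²: 3674.2 × 0.0229568 = 84.348 oz.

84.3 oz K₂O per thousand sq ft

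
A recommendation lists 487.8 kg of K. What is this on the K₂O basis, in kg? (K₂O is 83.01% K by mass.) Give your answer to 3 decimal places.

587.640 kg K₂O

K₂O = 487.8 / 0.8301 = 587.64004 kg.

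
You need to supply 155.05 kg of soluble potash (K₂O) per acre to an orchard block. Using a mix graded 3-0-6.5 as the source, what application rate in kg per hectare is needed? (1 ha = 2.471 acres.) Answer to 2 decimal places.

5894.29 kg of product per hectare

Product per acre = 155.05 / 6.5% = 2385.38 kg.
Convert to per hectare: 2385.38 × 2.471 = 5894.285 kg.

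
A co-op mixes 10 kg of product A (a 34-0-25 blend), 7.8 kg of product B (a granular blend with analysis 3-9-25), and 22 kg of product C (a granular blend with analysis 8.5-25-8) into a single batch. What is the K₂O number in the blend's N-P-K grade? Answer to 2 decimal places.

15.60% K₂O

Total mass = 10 + 7.8 + 22 = 39.8 kg.
K₂O mass = 25%×10 + 25%×7.8 + 8%×22 = 6.21 kg.
% K₂O = 6.21 / 39.8 = 15.603%.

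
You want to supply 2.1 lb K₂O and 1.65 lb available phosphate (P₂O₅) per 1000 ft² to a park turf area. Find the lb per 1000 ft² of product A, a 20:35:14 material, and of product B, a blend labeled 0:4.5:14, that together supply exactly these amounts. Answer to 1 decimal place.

With a, b = lb per 1000 ft² of product A and product B:
K₂O: 0.14·a + 0.14·b = 2.1
P₂O₅: 0.35·a + 0.045·b = 1.65
Eliminate a: (row1) − 0.14/0.35·(row2) → 0.122·b = 1.44, so b = 11.8033.
Back-substitute: a = (2.1 − 0.14·11.8033) / 0.14 = 3.19672.

3.2 lb product A, 11.8 lb product B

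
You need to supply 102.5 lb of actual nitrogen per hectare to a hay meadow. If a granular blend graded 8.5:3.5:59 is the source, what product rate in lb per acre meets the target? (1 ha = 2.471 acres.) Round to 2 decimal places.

Product per hectare = 102.5 / 8.5% = 1205.88 lb.
Convert to per acre: 1205.88 × 0.404694 = 488.014 lb.

488.01 lb of product per acre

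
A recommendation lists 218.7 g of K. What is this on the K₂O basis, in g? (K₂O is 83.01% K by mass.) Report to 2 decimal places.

263.46 g K₂O

K₂O = 218.7 / 0.8301 = 263.462 g.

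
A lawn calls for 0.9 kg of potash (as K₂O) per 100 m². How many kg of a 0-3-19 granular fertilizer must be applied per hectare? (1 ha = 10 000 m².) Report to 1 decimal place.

473.7 kg of product per hectare

Product per 100 m² = 0.9 / 19% = 4.73684 kg.
Convert to per hectare: 4.73684 × 100 = 473.684 kg.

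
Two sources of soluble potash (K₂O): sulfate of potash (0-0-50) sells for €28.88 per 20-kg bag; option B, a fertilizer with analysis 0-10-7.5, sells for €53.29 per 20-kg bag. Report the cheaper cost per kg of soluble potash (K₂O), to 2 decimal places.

€2.89 per kg K₂O (sulfate of potash)

sulfate of potash: K₂O per bag = 20 × 50% = 10 kg; cost = 28.88 / 10 = €2.8880/kg K₂O.
option B: K₂O per bag = 20 × 7.5% = 1.5 kg; cost = 53.29 / 1.5 = €35.5267/kg K₂O.
sulfate of potash is cheaper.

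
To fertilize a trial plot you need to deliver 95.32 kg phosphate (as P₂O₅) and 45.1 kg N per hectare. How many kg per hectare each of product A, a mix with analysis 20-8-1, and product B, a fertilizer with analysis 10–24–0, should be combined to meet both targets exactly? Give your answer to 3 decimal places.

Per-hectare balance (a = product A, b = product B):
P₂O₅: 0.08·a + 0.24·b = 95.32
N: 0.2·a + 0.1·b = 45.1
Eliminate b: (row1) − 0.24/0.1·(row2) → -0.4·a = -12.92, so a = 32.3.
Then b = (45.1 − 0.2·32.3) / 0.1 = 386.4.

32.300 kg product A, 386.400 kg product B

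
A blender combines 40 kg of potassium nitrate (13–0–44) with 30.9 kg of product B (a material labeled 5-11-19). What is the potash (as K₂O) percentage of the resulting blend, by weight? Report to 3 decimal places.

33.104% K₂O

Total mass = 40 + 30.9 = 70.9 kg.
K₂O mass = 44%×40 + 19%×30.9 = 23.471 kg.
% K₂O = 23.471 / 70.9 = 33.1044%.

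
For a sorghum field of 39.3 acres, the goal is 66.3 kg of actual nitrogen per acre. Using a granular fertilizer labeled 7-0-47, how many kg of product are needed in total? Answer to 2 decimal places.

Product per acre = 66.3 / 7% = 947.143 kg.
Total product = 947.143 × 39.3 = 37222.714 kg.

37222.71 kg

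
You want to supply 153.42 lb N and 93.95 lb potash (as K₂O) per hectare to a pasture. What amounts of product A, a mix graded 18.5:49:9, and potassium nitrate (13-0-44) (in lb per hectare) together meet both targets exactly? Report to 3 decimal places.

Let a = lb of product A, b = lb of potassium nitrate (per hectare).
N: 0.185·a + 0.13·b = 153.42
K₂O: 0.09·a + 0.44·b = 93.95
Eliminate a: (row1) − 0.185/0.09·(row2) → -0.774444·b = -39.6994, so b = 51.2618.
Back-substitute: a = (153.42 − 0.13·51.2618) / 0.185 = 793.27547.

793.275 lb product A, 51.262 lb potassium nitrate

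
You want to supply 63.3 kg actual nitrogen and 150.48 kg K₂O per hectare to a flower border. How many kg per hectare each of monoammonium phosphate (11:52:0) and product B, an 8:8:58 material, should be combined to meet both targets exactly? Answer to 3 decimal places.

With a, b = kg per hectare of monoammonium phosphate and product B:
N: 0.11·a + 0.08·b = 63.3
K₂O: 0·a + 0.58·b = 150.48
Solving simultaneously: a = 386.7649, b = 259.4483.

386.765 kg monoammonium phosphate, 259.448 kg product B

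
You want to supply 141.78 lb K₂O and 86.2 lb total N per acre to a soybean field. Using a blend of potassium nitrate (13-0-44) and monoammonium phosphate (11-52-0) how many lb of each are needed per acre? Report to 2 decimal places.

Let a = lb of potassium nitrate, b = lb of monoammonium phosphate (per acre).
K₂O: 0.44·a + 0·b = 141.78
N: 0.13·a + 0.11·b = 86.2
Eliminate a: (row1) − 0.44/0.13·(row2) → -0.372308·b = -149.974, so b = 402.822.
Back-substitute: a = (141.78 − 0·402.822) / 0.44 = 322.227.

322.23 lb potassium nitrate, 402.82 lb monoammonium phosphate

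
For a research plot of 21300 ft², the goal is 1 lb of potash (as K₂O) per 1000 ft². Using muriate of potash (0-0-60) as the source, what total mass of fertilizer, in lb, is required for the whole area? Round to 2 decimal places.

35.50 lb

Product per 1000 ft² = 1 / 60% = 1.66667 lb.
Total product = 1.66667 × 21300 / 1000 = 35.5 lb.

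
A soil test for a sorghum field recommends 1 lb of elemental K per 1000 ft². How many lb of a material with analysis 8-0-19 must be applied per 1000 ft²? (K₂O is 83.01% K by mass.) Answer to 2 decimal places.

As K₂O: 1 / 0.8301 = 1.20467 lb per 1000 ft².
Product per 1000 ft² = 1.20467 / 19% = 6.34039 lb.

6.34 lb of product per thousand sq ft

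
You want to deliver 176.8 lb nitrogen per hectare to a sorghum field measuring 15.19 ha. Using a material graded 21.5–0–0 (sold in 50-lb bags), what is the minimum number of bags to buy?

250 bags

Product per hectare = 176.8 / 21.5% = 822.326 lb.
Total product = 822.326 × 15.19 = 12491.1 lb.
Bags = ⌈12491.1 / 50⌉ = 250.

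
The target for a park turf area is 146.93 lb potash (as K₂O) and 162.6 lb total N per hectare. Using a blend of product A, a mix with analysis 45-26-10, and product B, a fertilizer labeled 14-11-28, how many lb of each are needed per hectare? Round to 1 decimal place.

222.8 lb product A, 445.2 lb product B

With a, b = lb per hectare of product A and product B:
K₂O: 0.1·a + 0.28·b = 146.93
N: 0.45·a + 0.14·b = 162.6
Solving simultaneously: a = 222.837, b = 445.165.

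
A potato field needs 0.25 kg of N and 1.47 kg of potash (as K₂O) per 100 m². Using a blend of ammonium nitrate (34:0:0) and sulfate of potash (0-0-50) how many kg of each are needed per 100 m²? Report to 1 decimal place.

With a, b = kg per 100 m² of ammonium nitrate and sulfate of potash:
N: 0.34·a + 0·b = 0.25
K₂O: 0·a + 0.5·b = 1.47
Solving simultaneously: a = 0.735294, b = 2.94.

0.7 kg ammonium nitrate, 2.9 kg sulfate of potash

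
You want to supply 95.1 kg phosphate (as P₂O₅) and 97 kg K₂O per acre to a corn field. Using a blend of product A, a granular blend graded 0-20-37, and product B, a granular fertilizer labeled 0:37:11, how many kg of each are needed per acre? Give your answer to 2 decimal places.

221.31 kg product A, 137.40 kg product B

With a, b = kg per acre of product A and product B:
P₂O₅: 0.2·a + 0.37·b = 95.1
K₂O: 0.37·a + 0.11·b = 97
Solving simultaneously: a = 221.314, b = 137.398.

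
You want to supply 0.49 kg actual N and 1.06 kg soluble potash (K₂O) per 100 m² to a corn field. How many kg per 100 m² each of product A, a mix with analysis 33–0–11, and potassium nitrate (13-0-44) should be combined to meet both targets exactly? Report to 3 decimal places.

0.594 kg product A, 2.261 kg potassium nitrate

Per-100 m² balance (a = product A, b = potassium nitrate):
N: 0.33·a + 0.13·b = 0.49
K₂O: 0.11·a + 0.44·b = 1.06
Eliminate b: (row1) − 0.13/0.44·(row2) → 0.2975·a = 0.176818, so a = 0.594347.
Then b = (1.06 − 0.11·0.594347) / 0.44 = 2.2605.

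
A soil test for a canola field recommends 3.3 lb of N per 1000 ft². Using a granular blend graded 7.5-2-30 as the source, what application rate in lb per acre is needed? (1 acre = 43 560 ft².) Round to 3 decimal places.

1916.640 lb of product per acre

Product per 1000 ft² = 3.3 / 7.5% = 44 lb.
Convert to per acre: 44 × 43.56 = 1916.64 lb.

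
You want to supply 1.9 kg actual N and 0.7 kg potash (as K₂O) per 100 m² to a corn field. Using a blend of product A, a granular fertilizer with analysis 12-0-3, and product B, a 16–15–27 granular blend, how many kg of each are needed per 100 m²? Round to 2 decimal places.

With a, b = kg per 100 m² of product A and product B:
N: 0.12·a + 0.16·b = 1.9
K₂O: 0.03·a + 0.27·b = 0.7
From row1: a = (1.9 − 0.16·b) / 0.12.
Into row2: 0.03·(1.9 − 0.16·b)/0.12 + 0.27·b = 0.7 → b = 0.978261, a = 14.529.

14.53 kg product A, 0.98 kg product B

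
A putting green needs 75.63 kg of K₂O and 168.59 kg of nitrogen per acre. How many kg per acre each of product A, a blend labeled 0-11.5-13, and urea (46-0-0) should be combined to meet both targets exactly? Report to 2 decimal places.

Let a = kg of product A, b = kg of urea (per acre).
K₂O: 0.13·a + 0·b = 75.63
N: 0·a + 0.46·b = 168.59
Solving simultaneously: a = 581.769, b = 366.5.

581.77 kg product A, 366.50 kg urea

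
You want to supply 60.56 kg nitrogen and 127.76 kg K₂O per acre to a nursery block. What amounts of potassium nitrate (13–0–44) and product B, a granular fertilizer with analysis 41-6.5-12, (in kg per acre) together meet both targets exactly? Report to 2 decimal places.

With a, b = kg per acre of potassium nitrate and product B:
N: 0.13·a + 0.41·b = 60.56
K₂O: 0.44·a + 0.12·b = 127.76
From row1: a = (60.56 − 0.41·b) / 0.13.
Into row2: 0.44·(60.56 − 0.41·b)/0.13 + 0.12·b = 127.76 → b = 60.9078, a = 273.752.

273.75 kg potassium nitrate, 60.91 kg product B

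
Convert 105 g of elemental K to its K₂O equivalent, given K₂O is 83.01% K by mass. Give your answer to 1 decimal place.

K₂O = 105 / 0.8301 = 126.491 g.

126.5 g K₂O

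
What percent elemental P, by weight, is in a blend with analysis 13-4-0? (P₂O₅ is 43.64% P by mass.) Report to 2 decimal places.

%P = 4 × 0.4364 = 1.7456%.

1.75% P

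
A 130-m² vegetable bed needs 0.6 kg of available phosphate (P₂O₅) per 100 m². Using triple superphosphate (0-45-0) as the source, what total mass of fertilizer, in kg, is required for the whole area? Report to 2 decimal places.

Product per 100 m² = 0.6 / 45% = 1.33333 kg.
Total product = 1.33333 × 130 / 100 = 1.73333 kg.

1.73 kg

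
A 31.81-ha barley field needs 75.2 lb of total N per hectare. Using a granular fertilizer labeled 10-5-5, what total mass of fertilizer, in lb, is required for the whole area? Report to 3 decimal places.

Product per hectare = 75.2 / 10% = 752 lb.
Total product = 752 × 31.81 = 23921.12 lb.

23921.120 lb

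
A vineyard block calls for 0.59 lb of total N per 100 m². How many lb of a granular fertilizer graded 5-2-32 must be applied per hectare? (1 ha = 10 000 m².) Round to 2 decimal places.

Product per 100 m² = 0.59 / 5% = 11.8 lb.
Convert to per hectare: 11.8 × 100 = 1180 lb.

1180.00 lb of product per hectare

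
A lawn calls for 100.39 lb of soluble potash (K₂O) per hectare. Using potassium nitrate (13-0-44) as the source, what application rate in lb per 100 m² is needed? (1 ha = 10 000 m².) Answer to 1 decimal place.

2.3 lb of product per hundred sq m

Product per hectare = 100.39 / 44% = 228.159 lb.
Convert to per 100 m²: 228.159 × 0.01 = 2.28159 lb.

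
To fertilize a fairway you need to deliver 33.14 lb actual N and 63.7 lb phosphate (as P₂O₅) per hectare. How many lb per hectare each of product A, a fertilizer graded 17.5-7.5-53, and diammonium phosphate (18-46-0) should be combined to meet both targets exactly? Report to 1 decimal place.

56.4 lb product A, 129.3 lb diammonium phosphate

With a, b = lb per hectare of product A and diammonium phosphate:
N: 0.175·a + 0.18·b = 33.14
P₂O₅: 0.075·a + 0.46·b = 63.7
Eliminate a: (row1) − 0.175/0.075·(row2) → -0.893333·b = -115.493, so b = 129.284.
Back-substitute: a = (33.14 − 0.18·129.284) / 0.175 = 56.394.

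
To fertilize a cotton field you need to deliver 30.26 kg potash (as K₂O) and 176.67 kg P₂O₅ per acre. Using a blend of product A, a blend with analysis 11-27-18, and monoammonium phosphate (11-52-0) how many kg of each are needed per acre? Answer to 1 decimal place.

168.1 kg product A, 252.5 kg monoammonium phosphate

Let a = kg of product A, b = kg of monoammonium phosphate (per acre).
K₂O: 0.18·a + 0·b = 30.26
P₂O₅: 0.27·a + 0.52·b = 176.67
From row1: a = (30.26 − 0·b) / 0.18.
Into row2: 0.27·(30.26 − 0·b)/0.18 + 0.52·b = 176.67 → b = 252.462, a = 168.111.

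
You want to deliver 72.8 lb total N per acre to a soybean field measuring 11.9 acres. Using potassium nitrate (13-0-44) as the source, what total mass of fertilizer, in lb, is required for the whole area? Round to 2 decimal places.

6664.00 lb

Product per acre = 72.8 / 13% = 560 lb.
Total product = 560 × 11.9 = 6664 lb.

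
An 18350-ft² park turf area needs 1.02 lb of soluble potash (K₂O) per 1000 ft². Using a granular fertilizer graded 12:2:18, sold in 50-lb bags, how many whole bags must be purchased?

Product per 1000 ft² = 1.02 / 18% = 5.66667 lb.
Total product = 5.66667 × 18350 / 1000 = 103.983 lb.
Bags = ⌈103.983 / 50⌉ = 3.

3 bags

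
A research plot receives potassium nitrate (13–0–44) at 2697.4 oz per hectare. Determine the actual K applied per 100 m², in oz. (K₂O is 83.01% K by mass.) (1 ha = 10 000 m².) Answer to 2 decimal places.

K₂O per hectare = 2697.4 × 44% = 1186.86 oz.
Elemental K = 1186.86 × 0.8301 = 985.209 oz per hectare.
Convert to per 100 m²: 985.209 × 0.01 = 9.85209 oz.

9.85 oz K per hundred sq m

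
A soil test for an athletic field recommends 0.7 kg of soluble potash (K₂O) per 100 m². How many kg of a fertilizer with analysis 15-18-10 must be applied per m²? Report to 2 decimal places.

Product per 100 m² = 0.7 / 10% = 7 kg.
Convert to per m²: 7 × 0.01 = 0.07 kg.

0.07 kg of product per sq m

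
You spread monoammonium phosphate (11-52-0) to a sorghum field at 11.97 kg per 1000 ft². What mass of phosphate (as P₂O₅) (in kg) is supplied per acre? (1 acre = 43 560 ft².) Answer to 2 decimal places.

271.13 kg P₂O₅ per acre

P₂O₅ per 1000 ft² = 11.97 × 52% = 6.2244 kg.
Convert to per acre: 6.2244 × 43.56 = 271.1349 kg.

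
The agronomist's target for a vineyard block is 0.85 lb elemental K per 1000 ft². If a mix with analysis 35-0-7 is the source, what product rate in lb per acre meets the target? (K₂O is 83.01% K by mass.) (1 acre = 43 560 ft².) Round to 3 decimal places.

637.204 lb of product per acre

As K₂O: 0.85 / 0.8301 = 1.02397 lb per 1000 ft².
Product per 1000 ft² = 1.02397 / 7% = 14.6282 lb.
Convert to per acre: 14.6282 × 43.56 = 637.2038 lb.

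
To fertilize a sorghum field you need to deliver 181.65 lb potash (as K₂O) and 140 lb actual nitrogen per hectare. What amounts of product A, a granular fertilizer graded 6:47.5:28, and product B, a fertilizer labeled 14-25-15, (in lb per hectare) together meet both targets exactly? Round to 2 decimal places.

Let a = lb of product A, b = lb of product B (per hectare).
K₂O: 0.28·a + 0.15·b = 181.65
N: 0.06·a + 0.14·b = 140
Eliminate b: (row1) − 0.15/0.14·(row2) → 0.215714·a = 31.65, so a = 146.722.
Then b = (140 − 0.06·146.722) / 0.14 = 937.119.

146.72 lb product A, 937.12 lb product B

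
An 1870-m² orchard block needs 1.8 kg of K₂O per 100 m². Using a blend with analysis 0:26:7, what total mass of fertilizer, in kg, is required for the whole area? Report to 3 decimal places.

480.857 kg

Product per 100 m² = 1.8 / 7% = 25.7143 kg.
Total product = 25.7143 × 1870 / 100 = 480.8571 kg.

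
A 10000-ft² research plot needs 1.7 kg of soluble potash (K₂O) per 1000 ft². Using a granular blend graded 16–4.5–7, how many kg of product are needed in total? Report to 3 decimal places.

242.857 kg

Product per 1000 ft² = 1.7 / 7% = 24.2857 kg.
Total product = 24.2857 × 10000 / 1000 = 242.8571 kg.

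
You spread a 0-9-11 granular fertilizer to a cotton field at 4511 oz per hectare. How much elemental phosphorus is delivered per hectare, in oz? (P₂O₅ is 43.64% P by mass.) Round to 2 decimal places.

177.17 oz P per hectare

P₂O₅ per hectare = 4511 × 9% = 405.99 oz.
Elemental P = 405.99 × 0.4364 = 177.174 oz per hectare.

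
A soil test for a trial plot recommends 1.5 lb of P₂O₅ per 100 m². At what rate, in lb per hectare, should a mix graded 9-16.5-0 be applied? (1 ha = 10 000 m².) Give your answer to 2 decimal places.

Product per 100 m² = 1.5 / 16.5% = 9.09091 lb.
Convert to per hectare: 9.09091 × 100 = 909.091 lb.

909.09 lb of product per hectare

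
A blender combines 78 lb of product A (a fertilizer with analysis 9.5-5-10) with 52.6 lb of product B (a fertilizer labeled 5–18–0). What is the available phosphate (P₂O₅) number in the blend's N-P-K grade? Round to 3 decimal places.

Total mass = 78 + 52.6 = 130.6 lb.
P₂O₅ mass = 5%×78 + 18%×52.6 = 13.368 lb.
% P₂O₅ = 13.368 / 130.6 = 10.2358%.

10.236% P₂O₅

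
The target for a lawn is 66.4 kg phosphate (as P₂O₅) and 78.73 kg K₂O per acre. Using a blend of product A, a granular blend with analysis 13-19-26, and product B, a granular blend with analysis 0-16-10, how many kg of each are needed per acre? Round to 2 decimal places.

263.58 kg product A, 102.00 kg product B

Per-acre balance (a = product A, b = product B):
P₂O₅: 0.19·a + 0.16·b = 66.4
K₂O: 0.26·a + 0.1·b = 78.73
Eliminate b: (row1) − 0.16/0.1·(row2) → -0.226·a = -59.568, so a = 263.575.
Then b = (78.73 − 0.26·263.575) / 0.1 = 102.004.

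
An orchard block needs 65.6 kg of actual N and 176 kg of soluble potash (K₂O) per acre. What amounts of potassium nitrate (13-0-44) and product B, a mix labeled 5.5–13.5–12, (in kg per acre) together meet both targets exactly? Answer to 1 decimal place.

210.2 kg potassium nitrate, 695.8 kg product B

Let a = kg of potassium nitrate, b = kg of product B (per acre).
N: 0.13·a + 0.055·b = 65.6
K₂O: 0.44·a + 0.12·b = 176
Eliminate b: (row1) − 0.055/0.12·(row2) → -0.0716667·a = -15.0667, so a = 210.233.
Then b = (176 − 0.44·210.233) / 0.12 = 695.814.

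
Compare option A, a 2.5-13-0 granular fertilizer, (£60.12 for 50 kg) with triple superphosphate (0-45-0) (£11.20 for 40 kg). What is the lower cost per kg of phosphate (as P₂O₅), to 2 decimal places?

£0.62 per kg P₂O₅ (triple superphosphate)

option A: P₂O₅ per bag = 50 × 13% = 6.5 kg; cost = 60.12 / 6.5 = £9.2492/kg P₂O₅.
triple superphosphate: P₂O₅ per bag = 40 × 45% = 18 kg; cost = 11.20 / 18 = £0.6222/kg P₂O₅.
triple superphosphate is cheaper.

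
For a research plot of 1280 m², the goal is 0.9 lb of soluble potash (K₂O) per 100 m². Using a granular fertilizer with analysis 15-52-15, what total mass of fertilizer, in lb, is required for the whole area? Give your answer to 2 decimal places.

Product per 100 m² = 0.9 / 15% = 6 lb.
Total product = 6 × 1280 / 100 = 76.8 lb.

76.80 lb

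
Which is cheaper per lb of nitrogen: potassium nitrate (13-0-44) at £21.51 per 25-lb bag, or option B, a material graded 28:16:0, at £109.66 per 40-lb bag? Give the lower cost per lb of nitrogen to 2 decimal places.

potassium nitrate: N per bag = 25 × 13% = 3.25 lb; cost = 21.51 / 3.25 = £6.6185/lb N.
option B: N per bag = 40 × 28% = 11.2 lb; cost = 109.66 / 11.2 = £9.7911/lb N.
potassium nitrate is cheaper.

£6.62 per lb N (potassium nitrate)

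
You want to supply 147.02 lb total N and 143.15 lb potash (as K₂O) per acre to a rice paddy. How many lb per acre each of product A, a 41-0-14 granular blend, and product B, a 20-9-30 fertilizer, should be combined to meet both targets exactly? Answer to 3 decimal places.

With a, b = lb per acre of product A and product B:
N: 0.41·a + 0.2·b = 147.02
K₂O: 0.14·a + 0.3·b = 143.15
From row1: a = (147.02 − 0.2·b) / 0.41.
Into row2: 0.14·(147.02 − 0.2·b)/0.41 + 0.3·b = 143.15 → b = 401.1442, a = 162.9053.

162.905 lb product A, 401.144 lb product B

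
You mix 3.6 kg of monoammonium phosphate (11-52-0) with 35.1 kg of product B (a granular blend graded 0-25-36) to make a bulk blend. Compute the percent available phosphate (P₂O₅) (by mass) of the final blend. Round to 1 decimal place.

Total mass = 3.6 + 35.1 = 38.7 kg.
P₂O₅ mass = 52%×3.6 + 25%×35.1 = 10.647 kg.
% P₂O₅ = 10.647 / 38.7 = 27.5116%.

27.5% P₂O₅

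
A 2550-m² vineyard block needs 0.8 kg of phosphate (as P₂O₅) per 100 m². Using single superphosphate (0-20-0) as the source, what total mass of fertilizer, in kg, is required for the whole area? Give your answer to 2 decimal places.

102.00 kg

Product per 100 m² = 0.8 / 20% = 4 kg.
Total product = 4 × 2550 / 100 = 102 kg.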